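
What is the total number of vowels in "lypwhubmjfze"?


Input string: 'lypwhubmjfze'
Operation: count vowels (a, e, i, o, u)
Scan: s[0]='l', s[1]='y', s[2]='p', s[3]='w', s[4]='h', s[5]='u' (vowel), s[6]='b', s[7]='m', s[8]='j', s[9]='f', s[10]='z', s[11]='e' (vowel)
Vowels found: 2
Result: 2


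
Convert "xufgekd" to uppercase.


Input string: 'xufgekd'
Operation: convert each letter to uppercase
Mapping: 'x'->'X', 'u'->'U', 'f'->'F', 'g'->'G', 'e'->'E', 'k'->'K', 'd'->'D'
Result: XUFGEKD


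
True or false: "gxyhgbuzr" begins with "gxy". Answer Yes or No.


Input string: 'gxyhgbuzr'
Prefix to check: 'gxy'
First 3 characters of input: 'gxy'
Match: True
Result: Yes


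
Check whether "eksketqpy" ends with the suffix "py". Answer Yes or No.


Input string: 'eksketqpy'
Suffix to check: 'py'
Last 2 characters of input: 'py'
Match: True
Result: Yes


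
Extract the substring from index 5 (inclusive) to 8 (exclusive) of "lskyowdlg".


Input string: 'lskyowdlg'
Operation: slice [5:8]
Extract characters: s[5]='w', s[6]='d', s[7]='l'
Result: wdl


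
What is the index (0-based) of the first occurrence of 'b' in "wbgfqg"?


Input string: 'wbgfqg'
Target: 'b'
Scanning left to right: s[0]='w', s[1]='b'
First match at index: 1


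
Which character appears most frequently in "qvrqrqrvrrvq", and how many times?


Input: 'qvrqrqrvrrvq'
Operation: tally each character
Counts: 'q':4, 'r':5, 'v':3
Maximum: 'r' appears 5 times


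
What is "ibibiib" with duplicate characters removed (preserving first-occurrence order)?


Input: 'ibibiib'
Operation: keep first occurrence of each character
Scan: s[0]='i' new -> keep; s[1]='b' new -> keep; s[2]='i' seen -> skip; s[3]='b' seen -> skip; s[4]='i' seen -> skip; s[5]='i' seen -> skip; s[6]='b' seen -> skip
Result: ib


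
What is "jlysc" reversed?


Input string: 'jlysc'
Operation: reverse character order
Original order: 'j' -> 'l' -> 'y' -> 's' -> 'c'
Reversed order: 'c' -> 's' -> 'y' -> 'l' -> 'j'
Result: csylj


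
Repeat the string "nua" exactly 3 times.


Input string: 'nua'
Operation: repeat 3 times
Concatenation: 'nua' + 'nua' + 'nua'
Result: nuanuanua


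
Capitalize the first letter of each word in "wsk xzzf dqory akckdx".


Input string: 'wsk xzzf dqory akckdx'
Operation: capitalize first letter of each word
Word transformations: 'wsk'->'Wsk', 'xzzf'->'Xzzf', 'dqory'->'Dqory', 'akckdx'->'Akckdx'
Result: Wsk Xzzf Dqory Akckdx


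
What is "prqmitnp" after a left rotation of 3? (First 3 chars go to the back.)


Input: 'prqmitnp', shift = 3
Operation: split at index 3 and swap parts
Front part s[0:3] = 'prq'
Back part s[3:] = 'mitnp'
Rotated = back + front = 'mitnp' + 'prq'
Result: mitnpprq


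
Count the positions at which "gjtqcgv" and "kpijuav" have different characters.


String 1: 'gjtqcgv'
String 2: 'kpijuav'
Compare each position: pos 0: 'g'!='k', pos 1: 'j'!='p', pos 2: 't'!='i', pos 3: 'q'!='j', pos 4: 'c'!='u', pos 5: 'g'!='a', pos 6: 'v'=='v'
Differing positions: 6
Hamming distance: 6


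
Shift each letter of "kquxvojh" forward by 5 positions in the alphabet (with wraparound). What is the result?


Input: 'kquxvojh', shift = 5
Operation: for each letter, (position + 5) mod 26
Mapping: 'k'(10+5=15)->'p', 'q'(16+5=21)->'v', 'u'(20+5=25)->'z', 'x'(23+5=28, 28 mod 26=2)->'c', 'v'(21+5=26, 26 mod 26=0)->'a', 'o'(14+5=19)->'t', 'j'(9+5=14)->'o', 'h'(7+5=12)->'m'
Result: pvzcatom


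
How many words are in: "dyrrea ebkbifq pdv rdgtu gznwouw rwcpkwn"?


Input string: 'dyrrea ebkbifq pdv rdgtu gznwouw rwcpkwn'
Operation: split by spaces
Words found: 'dyrrea', 'ebkbifq', 'pdv', 'rdgtu', 'gznwouw', 'rwcpkwn'
Word count: 6


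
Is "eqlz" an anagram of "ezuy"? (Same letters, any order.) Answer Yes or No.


String 1: 'ezuy' -> sorted: 'euyz'
String 2: 'eqlz' -> sorted: 'elqz'
Compare sorted forms: 'euyz' != 'elqz'
Anagram: No


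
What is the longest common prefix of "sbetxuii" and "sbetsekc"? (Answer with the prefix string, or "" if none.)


String 1: 'sbetxuii'
String 2: 'sbetsekc'
Compare position by position:
pos 0: 's' vs 's' match
pos 1: 'b' vs 'b' match
pos 2: 'e' vs 'e' match
pos 3: 't' vs 't' match
pos 4: 'x' vs 's' differ -> stop
Longest common prefix: "sbet" (length 4)


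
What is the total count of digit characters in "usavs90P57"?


Input string: 'usavs90P57'
Operation: count digit characters (0-9)
Scan: 'u', 's', 'a', 'v', 's', '9'(digit), '0'(digit), 'P', '5'(digit), '7'(digit)
Digits found: 4
Result: 4


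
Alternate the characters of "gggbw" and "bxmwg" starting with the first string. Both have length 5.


String 1: 'gggbw'
String 2: 'bxmwg'
Operation: alternate characters
Pairs: 'g'+'b', 'g'+'x', 'g'+'m', 'b'+'w', 'w'+'g'
Result: gbgxgmbwwg


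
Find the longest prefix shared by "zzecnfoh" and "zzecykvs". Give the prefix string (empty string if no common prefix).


String 1: 'zzecnfoh'
String 2: 'zzecykvs'
Compare position by position:
pos 0: 'z' vs 'z' match
pos 1: 'z' vs 'z' match
pos 2: 'e' vs 'e' match
pos 3: 'c' vs 'c' match
pos 4: 'n' vs 'y' differ -> stop
Longest common prefix: "zzec" (length 4)


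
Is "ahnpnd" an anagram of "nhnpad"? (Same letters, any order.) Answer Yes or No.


String 1: 'nhnpad' -> sorted: 'adhnnp'
String 2: 'ahnpnd' -> sorted: 'adhnnp'
Compare sorted forms: 'adhnnp' == 'adhnnp'
Anagram: Yes


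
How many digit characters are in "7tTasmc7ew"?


Input string: '7tTasmc7ew'
Operation: count digit characters (0-9)
Scan: '7'(digit), 't', 'T', 'a', 's', 'm', 'c', '7'(digit), 'e', 'w'
Digits found: 2
Result: 2


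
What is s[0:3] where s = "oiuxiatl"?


Input string: 'oiuxiatl'
Operation: slice [0:3]
Extract characters: s[0]='o', s[1]='i', s[2]='u'
Result: oiu


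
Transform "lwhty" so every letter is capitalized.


Input string: 'lwhty'
Operation: convert each letter to uppercase
Mapping: 'l'->'L', 'w'->'W', 'h'->'H', 't'->'T', 'y'->'Y'
Result: LWHTY


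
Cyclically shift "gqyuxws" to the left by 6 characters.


Input: 'gqyuxws', shift = 6
Operation: split at index 6 and swap parts
Front part s[0:6] = 'gqyuxw'
Back part s[6:] = 's'
Rotated = back + front = 's' + 'gqyuxw'
Result: sgqyuxw


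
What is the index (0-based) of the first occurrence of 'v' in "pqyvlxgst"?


Input string: 'pqyvlxgst'
Target: 'v'
Scanning left to right: s[0]='p', s[1]='q', s[2]='y', s[3]='v'
First match at index: 3


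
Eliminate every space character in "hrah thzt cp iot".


Input string: 'hrah thzt cp iot'
Operation: remove all spaces
Words: 'hrah', 'thzt', 'cp', 'iot'
Join without spaces: hrahthztcpiot


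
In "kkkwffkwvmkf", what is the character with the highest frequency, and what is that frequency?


Input: 'kkkwffkwvmkf'
Operation: tally each character
Counts: 'f':3, 'k':5, 'm':1, 'v':1, 'w':2
Maximum: 'k' appears 5 times


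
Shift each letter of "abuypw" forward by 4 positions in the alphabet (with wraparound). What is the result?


Input: 'abuypw', shift = 4
Operation: for each letter, (position + 4) mod 26
Mapping: 'a'(0+4=4)->'e', 'b'(1+4=5)->'f', 'u'(20+4=24)->'y', 'y'(24+4=28, 28 mod 26=2)->'c', 'p'(15+4=19)->'t', 'w'(22+4=26, 26 mod 26=0)->'a'
Result: efycta


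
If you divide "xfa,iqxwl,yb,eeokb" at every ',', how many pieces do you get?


Input string: 'xfa,iqxwl,yb,eeokb'
Delimiter: ','
Split result: 'xfa', 'iqxwl', 'yb', 'eeokb'
Number of parts: 4


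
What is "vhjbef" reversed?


Input string: 'vhjbef'
Operation: reverse character order
Original order: 'v' -> 'h' -> 'j' -> 'b' -> 'e' -> 'f'
Reversed order: 'f' -> 'e' -> 'b' -> 'j' -> 'h' -> 'v'
Result: febjhv


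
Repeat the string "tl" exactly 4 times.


Input string: 'tl'
Operation: repeat 4 times
Concatenation: 'tl' + 'tl' + 'tl' + 'tl'
Result: tltltltl


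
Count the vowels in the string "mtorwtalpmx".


Input string: 'mtorwtalpmx'
Operation: count vowels (a, e, i, o, u)
Scan: s[0]='m', s[1]='t', s[2]='o' (vowel), s[3]='r', s[4]='w', s[5]='t', s[6]='a' (vowel), s[7]='l', s[8]='p', s[9]='m', s[10]='x'
Vowels found: 2
Result: 2


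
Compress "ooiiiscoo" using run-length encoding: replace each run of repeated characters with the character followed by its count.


Input: 'ooiiiscoo'
Operation: identify consecutive runs
Runs: 'oo' -> o2, 'iii' -> i3, 's' -> s1, 'c' -> c1, 'oo' -> o2
Encoded: o2i3s1c1o2


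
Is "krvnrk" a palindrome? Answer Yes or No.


Input string: 'krvnrk'
Reversed: 'krnvrk'
Compare pairs: s[0]='k' vs s[5]='k' (match), s[1]='r' vs s[4]='r' (match), s[2]='v' vs s[3]='n' (mismatch)
Palindrome: No


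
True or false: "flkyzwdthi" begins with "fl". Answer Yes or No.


Input string: 'flkyzwdthi'
Prefix to check: 'fl'
First 2 characters of input: 'fl'
Match: True
Result: Yes


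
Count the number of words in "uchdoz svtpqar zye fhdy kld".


Input string: 'uchdoz svtpqar zye fhdy kld'
Operation: split by spaces
Words found: 'uchdoz', 'svtpqar', 'zye', 'fhdy', 'kld'
Word count: 5


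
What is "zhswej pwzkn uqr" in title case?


Input string: 'zhswej pwzkn uqr'
Operation: capitalize first letter of each word
Word transformations: 'zhswej'->'Zhswej', 'pwzkn'->'Pwzkn', 'uqr'->'Uqr'
Result: Zhswej Pwzkn Uqr


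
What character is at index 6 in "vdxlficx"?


Input string: 'vdxlficx'
Operation: get character at index 6
Index mapping: s[0]='v', s[1]='d', s[2]='x', s[3]='l', s[4]='f', s[5]='i', s[6]='c'
Result: 'c'


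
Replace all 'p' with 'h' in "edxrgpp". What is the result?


Input string: 'edxrgpp'
Operation: replace 'p' with 'h'
Positions of 'p': 5, 6
After replacement: edxrghh


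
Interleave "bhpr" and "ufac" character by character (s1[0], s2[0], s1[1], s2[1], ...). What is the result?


String 1: 'bhpr'
String 2: 'ufac'
Operation: alternate characters
Pairs: 'b'+'u', 'h'+'f', 'p'+'a', 'r'+'c'
Result: buhfparc


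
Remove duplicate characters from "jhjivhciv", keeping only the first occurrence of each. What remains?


Input: 'jhjivhciv'
Operation: keep first occurrence of each character
Scan: s[0]='j' new -> keep; s[1]='h' new -> keep; s[2]='j' seen -> skip; s[3]='i' new -> keep; s[4]='v' new -> keep; s[5]='h' seen -> skip; s[6]='c' new -> keep; s[7]='i' seen -> skip; s[8]='v' seen -> skip
Result: jhivc


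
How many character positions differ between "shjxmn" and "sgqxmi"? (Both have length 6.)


String 1: 'shjxmn'
String 2: 'sgqxmi'
Compare each position: pos 0: 's'=='s', pos 1: 'h'!='g', pos 2: 'j'!='q', pos 3: 'x'=='x', pos 4: 'm'=='m', pos 5: 'n'!='i'
Differing positions: 3
Hamming distance: 3


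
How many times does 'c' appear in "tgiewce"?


Input string: 'tgiewce'
Target character: 'c'
Scan each position: s[5]='c'
Matches found at indices: 5
Total: 1


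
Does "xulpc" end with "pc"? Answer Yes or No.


Input string: 'xulpc'
Suffix to check: 'pc'
Last 2 characters of input: 'pc'
Match: True
Result: Yes


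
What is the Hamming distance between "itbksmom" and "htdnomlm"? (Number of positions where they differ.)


String 1: 'itbksmom'
String 2: 'htdnomlm'
Compare each position: pos 0: 'i'!='h', pos 1: 't'=='t', pos 2: 'b'!='d', pos 3: 'k'!='n', pos 4: 's'!='o', pos 5: 'm'=='m', pos 6: 'o'!='l', pos 7: 'm'=='m'
Differing positions: 5
Hamming distance: 5


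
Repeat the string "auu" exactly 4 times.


Input string: 'auu'
Operation: repeat 4 times
Concatenation: 'auu' + 'auu' + 'auu' + 'auu'
Result: auuauuauuauu


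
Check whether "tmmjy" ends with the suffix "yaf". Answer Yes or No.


Input string: 'tmmjy'
Suffix to check: 'yaf'
Last 3 characters of input: 'mjy'
Match: False
Result: No


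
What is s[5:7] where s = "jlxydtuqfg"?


Input string: 'jlxydtuqfg'
Operation: slice [5:7]
Extract characters: s[5]='t', s[6]='u'
Result: tu


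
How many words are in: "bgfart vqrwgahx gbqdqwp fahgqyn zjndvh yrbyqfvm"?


Input string: 'bgfart vqrwgahx gbqdqwp fahgqyn zjndvh yrbyqfvm'
Operation: split by spaces
Words found: 'bgfart', 'vqrwgahx', 'gbqdqwp', 'fahgqyn', 'zjndvh', 'yrbyqfvm'
Word count: 6


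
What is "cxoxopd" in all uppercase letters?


Input string: 'cxoxopd'
Operation: convert each letter to uppercase
Mapping: 'c'->'C', 'x'->'X', 'o'->'O', 'x'->'X', 'o'->'O', 'p'->'P', 'd'->'D'
Result: CXOXOPD


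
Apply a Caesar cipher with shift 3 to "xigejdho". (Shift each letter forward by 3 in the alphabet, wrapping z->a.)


Input: 'xigejdho', shift = 3
Operation: for each letter, (position + 3) mod 26
Mapping: 'x'(23+3=26, 26 mod 26=0)->'a', 'i'(8+3=11)->'l', 'g'(6+3=9)->'j', 'e'(4+3=7)->'h', 'j'(9+3=12)->'m', 'd'(3+3=6)->'g', 'h'(7+3=10)->'k', 'o'(14+3=17)->'r'
Result: aljhmgkr


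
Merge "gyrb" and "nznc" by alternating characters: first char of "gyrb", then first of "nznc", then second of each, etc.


String 1: 'gyrb'
String 2: 'nznc'
Operation: alternate characters
Pairs: 'g'+'n', 'y'+'z', 'r'+'n', 'b'+'c'
Result: gnyzrnbc


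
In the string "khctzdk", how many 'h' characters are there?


Input string: 'khctzdk'
Target character: 'h'
Scan each position: s[1]='h'
Matches found at indices: 1
Total: 1


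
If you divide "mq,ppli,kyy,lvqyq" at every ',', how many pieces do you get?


Input string: 'mq,ppli,kyy,lvqyq'
Delimiter: ','
Split result: 'mq', 'ppli', 'kyy', 'lvqyq'
Number of parts: 4


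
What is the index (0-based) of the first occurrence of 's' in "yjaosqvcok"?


Input string: 'yjaosqvcok'
Target: 's'
Scanning left to right: s[0]='y', s[1]='j', s[2]='a', s[3]='o', s[4]='s'
First match at index: 4


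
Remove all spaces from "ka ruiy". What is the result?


Input string: 'ka ruiy'
Operation: remove all spaces
Words: 'ka', 'ruiy'
Join without spaces: karuiy


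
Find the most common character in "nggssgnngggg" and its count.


Input: 'nggssgnngggg'
Operation: tally each character
Counts: 'g':7, 'n':3, 's':2
Maximum: 'g' appears 7 times


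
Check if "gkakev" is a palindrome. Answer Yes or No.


Input string: 'gkakev'
Reversed: 'vekakg'
Compare pairs: s[0]='g' vs s[5]='v' (mismatch), s[1]='k' vs s[4]='e' (mismatch), s[2]='a' vs s[3]='k' (mismatch)
Palindrome: No


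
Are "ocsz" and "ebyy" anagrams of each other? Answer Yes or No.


String 1: 'ocsz' -> sorted: 'cosz'
String 2: 'ebyy' -> sorted: 'beyy'
Compare sorted forms: 'cosz' != 'beyy'
Anagram: No


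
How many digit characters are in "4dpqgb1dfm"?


Input string: '4dpqgb1dfm'
Operation: count digit characters (0-9)
Scan: '4'(digit), 'd', 'p', 'q', 'g', 'b', '1'(digit), 'd', 'f', 'm'
Digits found: 2
Result: 2


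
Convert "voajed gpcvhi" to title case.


Input string: 'voajed gpcvhi'
Operation: capitalize first letter of each word
Word transformations: 'voajed'->'Voajed', 'gpcvhi'->'Gpcvhi'
Result: Voajed Gpcvhi


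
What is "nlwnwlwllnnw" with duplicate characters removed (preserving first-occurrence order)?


Input: 'nlwnwlwllnnw'
Operation: keep first occurrence of each character
Scan: s[0]='n' new -> keep; s[1]='l' new -> keep; s[2]='w' new -> keep; s[3]='n' seen -> skip; s[4]='w' seen -> skip; s[5]='l' seen -> skip; s[6]='w' seen -> skip; s[7]='l' seen -> skip; s[8]='l' seen -> skip; s[9]='n' seen -> skip; s[10]='n' seen -> skip; s[11]='w' seen -> skip
Result: nlw


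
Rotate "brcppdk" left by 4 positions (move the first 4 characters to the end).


Input: 'brcppdk', shift = 4
Operation: split at index 4 and swap parts
Front part s[0:4] = 'brcp'
Back part s[4:] = 'pdk'
Rotated = back + front = 'pdk' + 'brcp'
Result: pdkbrcp


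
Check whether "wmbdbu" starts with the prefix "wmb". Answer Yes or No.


Input string: 'wmbdbu'
Prefix to check: 'wmb'
First 3 characters of input: 'wmb'
Match: True
Result: Yes


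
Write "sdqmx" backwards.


Input string: 'sdqmx'
Operation: reverse character order
Original order: 's' -> 'd' -> 'q' -> 'm' -> 'x'
Reversed order: 'x' -> 'm' -> 'q' -> 'd' -> 's'
Result: xmqds


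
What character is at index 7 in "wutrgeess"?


Input string: 'wutrgeess'
Operation: get character at index 7
Index mapping: s[0]='w', s[1]='u', s[2]='t', s[3]='r', s[4]='g', s[5]='e', s[6]='e', s[7]='s'
Result: 's'


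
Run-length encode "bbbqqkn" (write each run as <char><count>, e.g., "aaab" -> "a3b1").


Input: 'bbbqqkn'
Operation: identify consecutive runs
Runs: 'bbb' -> b3, 'qq' -> q2, 'k' -> k1, 'n' -> n1
Encoded: b3q2k1n1


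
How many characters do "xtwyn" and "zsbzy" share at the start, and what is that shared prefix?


String 1: 'xtwyn'
String 2: 'zsbzy'
Compare position by position:
pos 0: 'x' vs 'z' differ -> stop
Longest common prefix: "" (length 0)


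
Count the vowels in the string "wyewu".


Input string: 'wyewu'
Operation: count vowels (a, e, i, o, u)
Scan: s[0]='w', s[1]='y', s[2]='e' (vowel), s[3]='w', s[4]='u' (vowel)
Vowels found: 2
Result: 2


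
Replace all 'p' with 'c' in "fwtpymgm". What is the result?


Input string: 'fwtpymgm'
Operation: replace 'p' with 'c'
Positions of 'p': 3
After replacement: fwtcymgm


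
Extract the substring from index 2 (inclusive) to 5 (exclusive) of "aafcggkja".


Input string: 'aafcggkja'
Operation: slice [2:5]
Extract characters: s[2]='f', s[3]='c', s[4]='g'
Result: fcg


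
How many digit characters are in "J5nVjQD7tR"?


Input string: 'J5nVjQD7tR'
Operation: count digit characters (0-9)
Scan: 'J', '5'(digit), 'n', 'V', 'j', 'Q', 'D', '7'(digit), 't', 'R'
Digits found: 2
Result: 2


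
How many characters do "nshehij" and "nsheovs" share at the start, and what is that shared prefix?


String 1: 'nshehij'
String 2: 'nsheovs'
Compare position by position:
pos 0: 'n' vs 'n' match
pos 1: 's' vs 's' match
pos 2: 'h' vs 'h' match
pos 3: 'e' vs 'e' match
pos 4: 'h' vs 'o' differ -> stop
Longest common prefix: "nshe" (length 4)


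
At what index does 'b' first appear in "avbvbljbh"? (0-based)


Input string: 'avbvbljbh'
Target: 'b'
Scanning left to right: s[0]='a', s[1]='v', s[2]='b'
First match at index: 2


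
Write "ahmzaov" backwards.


Input string: 'ahmzaov'
Operation: reverse character order
Original order: 'a' -> 'h' -> 'm' -> 'z' -> 'a' -> 'o' -> 'v'
Reversed order: 'v' -> 'o' -> 'a' -> 'z' -> 'm' -> 'h' -> 'a'
Result: voazmha


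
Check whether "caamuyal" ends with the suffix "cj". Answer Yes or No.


Input string: 'caamuyal'
Suffix to check: 'cj'
Last 2 characters of input: 'al'
Match: False
Result: No


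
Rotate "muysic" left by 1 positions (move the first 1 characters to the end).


Input: 'muysic', shift = 1
Operation: split at index 1 and swap parts
Front part s[0:1] = 'm'
Back part s[1:] = 'uysic'
Rotated = back + front = 'uysic' + 'm'
Result: uysicm


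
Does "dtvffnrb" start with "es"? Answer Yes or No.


Input string: 'dtvffnrb'
Prefix to check: 'es'
First 2 characters of input: 'dt'
Match: False
Result: No


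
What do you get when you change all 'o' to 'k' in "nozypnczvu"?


Input string: 'nozypnczvu'
Operation: replace 'o' with 'k'
Positions of 'o': 1
After replacement: nkzypnczvu


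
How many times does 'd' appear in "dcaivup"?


Input string: 'dcaivup'
Target character: 'd'
Scan each position: s[0]='d'
Matches found at indices: 0
Total: 1


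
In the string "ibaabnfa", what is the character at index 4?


Input string: 'ibaabnfa'
Operation: get character at index 4
Index mapping: s[0]='i', s[1]='b', s[2]='a', s[3]='a', s[4]='b'
Result: 'b'


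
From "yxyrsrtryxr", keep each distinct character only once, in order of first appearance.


Input: 'yxyrsrtryxr'
Operation: keep first occurrence of each character
Scan: s[0]='y' new -> keep; s[1]='x' new -> keep; s[2]='y' seen -> skip; s[3]='r' new -> keep; s[4]='s' new -> keep; s[5]='r' seen -> skip; s[6]='t' new -> keep; s[7]='r' seen -> skip; s[8]='y' seen -> skip; s[9]='x' seen -> skip; s[10]='r' seen -> skip
Result: yxrst


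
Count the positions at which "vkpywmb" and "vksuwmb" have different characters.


String 1: 'vkpywmb'
String 2: 'vksuwmb'
Compare each position: pos 0: 'v'=='v', pos 1: 'k'=='k', pos 2: 'p'!='s', pos 3: 'y'!='u', pos 4: 'w'=='w', pos 5: 'm'=='m', pos 6: 'b'=='b'
Differing positions: 2
Hamming distance: 2


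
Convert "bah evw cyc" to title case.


Input string: 'bah evw cyc'
Operation: capitalize first letter of each word
Word transformations: 'bah'->'Bah', 'evw'->'Evw', 'cyc'->'Cyc'
Result: Bah Evw Cyc


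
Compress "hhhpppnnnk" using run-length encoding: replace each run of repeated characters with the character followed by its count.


Input: 'hhhpppnnnk'
Operation: identify consecutive runs
Runs: 'hhh' -> h3, 'ppp' -> p3, 'nnn' -> n3, 'k' -> k1
Encoded: h3p3n3k1


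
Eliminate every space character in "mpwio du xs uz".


Input string: 'mpwio du xs uz'
Operation: remove all spaces
Words: 'mpwio', 'du', 'xs', 'uz'
Join without spaces: mpwioduxsuz


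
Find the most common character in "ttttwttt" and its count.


Input: 'ttttwttt'
Operation: tally each character
Counts: 't':7, 'w':1
Maximum: 't' appears 7 times


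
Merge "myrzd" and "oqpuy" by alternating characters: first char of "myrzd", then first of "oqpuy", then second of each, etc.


String 1: 'myrzd'
String 2: 'oqpuy'
Operation: alternate characters
Pairs: 'm'+'o', 'y'+'q', 'r'+'p', 'z'+'u', 'd'+'y'
Result: moyqrpzudy


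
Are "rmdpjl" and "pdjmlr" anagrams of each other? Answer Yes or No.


String 1: 'rmdpjl' -> sorted: 'djlmpr'
String 2: 'pdjmlr' -> sorted: 'djlmpr'
Compare sorted forms: 'djlmpr' == 'djlmpr'
Anagram: Yes


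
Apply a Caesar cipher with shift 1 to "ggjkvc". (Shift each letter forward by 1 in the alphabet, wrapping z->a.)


Input: 'ggjkvc', shift = 1
Operation: for each letter, (position + 1) mod 26
Mapping: 'g'(6+1=7)->'h', 'g'(6+1=7)->'h', 'j'(9+1=10)->'k', 'k'(10+1=11)->'l', 'v'(21+1=22)->'w', 'c'(2+1=3)->'d'
Result: hhklwd


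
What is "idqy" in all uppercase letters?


Input string: 'idqy'
Operation: convert each letter to uppercase
Mapping: 'i'->'I', 'd'->'D', 'q'->'Q', 'y'->'Y'
Result: IDQY


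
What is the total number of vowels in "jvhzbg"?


Input string: 'jvhzbg'
Operation: count vowels (a, e, i, o, u)
Scan: s[0]='j', s[1]='v', s[2]='h', s[3]='z', s[4]='b', s[5]='g'
Vowels found: 0
Result: 0


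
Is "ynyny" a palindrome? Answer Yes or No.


Input string: 'ynyny'
Reversed: 'ynyny'
Compare pairs: s[0]='y' vs s[4]='y' (match), s[1]='n' vs s[3]='n' (match)
Palindrome: Yes


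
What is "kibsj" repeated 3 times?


Input string: 'kibsj'
Operation: repeat 3 times
Concatenation: 'kibsj' + 'kibsj' + 'kibsj'
Result: kibsjkibsjkibsj


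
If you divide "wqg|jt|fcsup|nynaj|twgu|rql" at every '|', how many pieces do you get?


Input string: 'wqg|jt|fcsup|nynaj|twgu|rql'
Delimiter: '|'
Split result: 'wqg', 'jt', 'fcsup', 'nynaj', 'twgu', 'rql'
Number of parts: 6


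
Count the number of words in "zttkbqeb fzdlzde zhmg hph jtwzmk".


Input string: 'zttkbqeb fzdlzde zhmg hph jtwzmk'
Operation: split by spaces
Words found: 'zttkbqeb', 'fzdlzde', 'zhmg', 'hph', 'jtwzmk'
Word count: 5


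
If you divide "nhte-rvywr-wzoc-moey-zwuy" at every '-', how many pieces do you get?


Input string: 'nhte-rvywr-wzoc-moey-zwuy'
Delimiter: '-'
Split result: 'nhte', 'rvywr', 'wzoc', 'moey', 'zwuy'
Number of parts: 5


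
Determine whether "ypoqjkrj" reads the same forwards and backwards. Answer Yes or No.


Input string: 'ypoqjkrj'
Reversed: 'jrkjqopy'
Compare pairs: s[0]='y' vs s[7]='j' (mismatch), s[1]='p' vs s[6]='r' (mismatch), s[2]='o' vs s[5]='k' (mismatch), s[3]='q' vs s[4]='j' (mismatch)
Palindrome: No


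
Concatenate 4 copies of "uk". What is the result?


Input string: 'uk'
Operation: repeat 4 times
Concatenation: 'uk' + 'uk' + 'uk' + 'uk'
Result: ukukukuk


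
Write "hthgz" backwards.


Input string: 'hthgz'
Operation: reverse character order
Original order: 'h' -> 't' -> 'h' -> 'g' -> 'z'
Reversed order: 'z' -> 'g' -> 'h' -> 't' -> 'h'
Result: zghth


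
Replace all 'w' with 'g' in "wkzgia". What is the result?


Input string: 'wkzgia'
Operation: replace 'w' with 'g'
Positions of 'w': 0
After replacement: gkzgia


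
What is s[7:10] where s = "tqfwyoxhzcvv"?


Input string: 'tqfwyoxhzcvv'
Operation: slice [7:10]
Extract characters: s[7]='h', s[8]='z', s[9]='c'
Result: hzc


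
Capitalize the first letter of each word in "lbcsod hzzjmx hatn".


Input string: 'lbcsod hzzjmx hatn'
Operation: capitalize first letter of each word
Word transformations: 'lbcsod'->'Lbcsod', 'hzzjmx'->'Hzzjmx', 'hatn'->'Hatn'
Result: Lbcsod Hzzjmx Hatn


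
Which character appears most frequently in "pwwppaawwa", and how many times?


Input: 'pwwppaawwa'
Operation: tally each character
Counts: 'a':3, 'p':3, 'w':4
Maximum: 'w' appears 4 times


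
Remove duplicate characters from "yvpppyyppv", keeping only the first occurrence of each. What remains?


Input: 'yvpppyyppv'
Operation: keep first occurrence of each character
Scan: s[0]='y' new -> keep; s[1]='v' new -> keep; s[2]='p' new -> keep; s[3]='p' seen -> skip; s[4]='p' seen -> skip; s[5]='y' seen -> skip; s[6]='y' seen -> skip; s[7]='p' seen -> skip; s[8]='p' seen -> skip; s[9]='v' seen -> skip
Result: yvp


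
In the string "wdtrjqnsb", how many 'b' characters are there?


Input string: 'wdtrjqnsb'
Target character: 'b'
Scan each position: s[8]='b'
Matches found at indices: 8
Total: 1


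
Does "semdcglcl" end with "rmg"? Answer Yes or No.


Input string: 'semdcglcl'
Suffix to check: 'rmg'
Last 3 characters of input: 'lcl'
Match: False
Result: No


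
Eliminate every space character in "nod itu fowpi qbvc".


Input string: 'nod itu fowpi qbvc'
Operation: remove all spaces
Words: 'nod', 'itu', 'fowpi', 'qbvc'
Join without spaces: noditufowpiqbvc


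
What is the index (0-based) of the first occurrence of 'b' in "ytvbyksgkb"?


Input string: 'ytvbyksgkb'
Target: 'b'
Scanning left to right: s[0]='y', s[1]='t', s[2]='v', s[3]='b'
First match at index: 3


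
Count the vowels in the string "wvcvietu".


Input string: 'wvcvietu'
Operation: count vowels (a, e, i, o, u)
Scan: s[0]='w', s[1]='v', s[2]='c', s[3]='v', s[4]='i' (vowel), s[5]='e' (vowel), s[6]='t', s[7]='u' (vowel)
Vowels found: 3
Result: 3


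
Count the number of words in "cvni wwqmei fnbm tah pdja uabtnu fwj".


Input string: 'cvni wwqmei fnbm tah pdja uabtnu fwj'
Operation: split by spaces
Words found: 'cvni', 'wwqmei', 'fnbm', 'tah', 'pdja', 'uabtnu', 'fwj'
Word count: 7


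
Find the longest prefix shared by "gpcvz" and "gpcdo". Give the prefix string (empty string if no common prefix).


String 1: 'gpcvz'
String 2: 'gpcdo'
Compare position by position:
pos 0: 'g' vs 'g' match
pos 1: 'p' vs 'p' match
pos 2: 'c' vs 'c' match
pos 3: 'v' vs 'd' differ -> stop
Longest common prefix: "gpc" (length 3)


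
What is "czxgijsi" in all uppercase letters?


Input string: 'czxgijsi'
Operation: convert each letter to uppercase
Mapping: 'c'->'C', 'z'->'Z', 'x'->'X', 'g'->'G', 'i'->'I', 'j'->'J', 's'->'S', 'i'->'I'
Result: CZXGIJSI


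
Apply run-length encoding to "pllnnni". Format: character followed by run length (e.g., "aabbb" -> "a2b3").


Input: 'pllnnni'
Operation: identify consecutive runs
Runs: 'p' -> p1, 'll' -> l2, 'nnn' -> n3, 'i' -> i1
Encoded: p1l2n3i1


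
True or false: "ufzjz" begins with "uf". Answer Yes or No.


Input string: 'ufzjz'
Prefix to check: 'uf'
First 2 characters of input: 'uf'
Match: True
Result: Yes


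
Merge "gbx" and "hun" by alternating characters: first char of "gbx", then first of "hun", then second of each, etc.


String 1: 'gbx'
String 2: 'hun'
Operation: alternate characters
Pairs: 'g'+'h', 'b'+'u', 'x'+'n'
Result: ghbuxn


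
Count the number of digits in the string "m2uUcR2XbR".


Input string: 'm2uUcR2XbR'
Operation: count digit characters (0-9)
Scan: 'm', '2'(digit), 'u', 'U', 'c', 'R', '2'(digit), 'X', 'b', 'R'
Digits found: 2
Result: 2


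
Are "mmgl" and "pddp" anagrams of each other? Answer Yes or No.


String 1: 'mmgl' -> sorted: 'glmm'
String 2: 'pddp' -> sorted: 'ddpp'
Compare sorted forms: 'glmm' != 'ddpp'
Anagram: No


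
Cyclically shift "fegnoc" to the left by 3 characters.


Input: 'fegnoc', shift = 3
Operation: split at index 3 and swap parts
Front part s[0:3] = 'feg'
Back part s[3:] = 'noc'
Rotated = back + front = 'noc' + 'feg'
Result: nocfeg


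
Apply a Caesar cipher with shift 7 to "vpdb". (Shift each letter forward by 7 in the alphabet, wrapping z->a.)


Input: 'vpdb', shift = 7
Operation: for each letter, (position + 7) mod 26
Mapping: 'v'(21+7=28, 28 mod 26=2)->'c', 'p'(15+7=22)->'w', 'd'(3+7=10)->'k', 'b'(1+7=8)->'i'
Result: cwki


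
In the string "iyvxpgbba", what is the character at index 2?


Input string: 'iyvxpgbba'
Operation: get character at index 2
Index mapping: s[0]='i', s[1]='y', s[2]='v'
Result: 'v'


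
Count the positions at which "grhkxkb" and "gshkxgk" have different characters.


String 1: 'grhkxkb'
String 2: 'gshkxgk'
Compare each position: pos 0: 'g'=='g', pos 1: 'r'!='s', pos 2: 'h'=='h', pos 3: 'k'=='k', pos 4: 'x'=='x', pos 5: 'k'!='g', pos 6: 'b'!='k'
Differing positions: 3
Hamming distance: 3


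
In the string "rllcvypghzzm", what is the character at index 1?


Input string: 'rllcvypghzzm'
Operation: get character at index 1
Index mapping: s[0]='r', s[1]='l'
Result: 'l'


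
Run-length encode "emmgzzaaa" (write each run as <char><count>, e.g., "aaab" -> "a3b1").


Input: 'emmgzzaaa'
Operation: identify consecutive runs
Runs: 'e' -> e1, 'mm' -> m2, 'g' -> g1, 'zz' -> z2, 'aaa' -> a3
Encoded: e1m2g1z2a3


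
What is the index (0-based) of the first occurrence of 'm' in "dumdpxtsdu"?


Input string: 'dumdpxtsdu'
Target: 'm'
Scanning left to right: s[0]='d', s[1]='u', s[2]='m'
First match at index: 2


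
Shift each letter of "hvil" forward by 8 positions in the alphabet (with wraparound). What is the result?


Input: 'hvil', shift = 8
Operation: for each letter, (position + 8) mod 26
Mapping: 'h'(7+8=15)->'p', 'v'(21+8=29, 29 mod 26=3)->'d', 'i'(8+8=16)->'q', 'l'(11+8=19)->'t'
Result: pdqt


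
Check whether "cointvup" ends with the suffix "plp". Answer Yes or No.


Input string: 'cointvup'
Suffix to check: 'plp'
Last 3 characters of input: 'vup'
Match: False
Result: No


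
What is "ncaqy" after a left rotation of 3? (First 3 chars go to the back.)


Input: 'ncaqy', shift = 3
Operation: split at index 3 and swap parts
Front part s[0:3] = 'nca'
Back part s[3:] = 'qy'
Rotated = back + front = 'qy' + 'nca'
Result: qynca


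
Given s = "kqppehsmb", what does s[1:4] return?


Input string: 'kqppehsmb'
Operation: slice [1:4]
Extract characters: s[1]='q', s[2]='p', s[3]='p'
Result: qpp


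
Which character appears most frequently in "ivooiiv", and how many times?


Input: 'ivooiiv'
Operation: tally each character
Counts: 'i':3, 'o':2, 'v':2
Maximum: 'i' appears 3 times


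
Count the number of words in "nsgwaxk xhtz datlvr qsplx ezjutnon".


Input string: 'nsgwaxk xhtz datlvr qsplx ezjutnon'
Operation: split by spaces
Words found: 'nsgwaxk', 'xhtz', 'datlvr', 'qsplx', 'ezjutnon'
Word count: 5


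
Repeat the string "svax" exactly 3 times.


Input string: 'svax'
Operation: repeat 3 times
Concatenation: 'svax' + 'svax' + 'svax'
Result: svaxsvaxsvax


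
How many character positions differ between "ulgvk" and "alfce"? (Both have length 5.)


String 1: 'ulgvk'
String 2: 'alfce'
Compare each position: pos 0: 'u'!='a', pos 1: 'l'=='l', pos 2: 'g'!='f', pos 3: 'v'!='c', pos 4: 'k'!='e'
Differing positions: 4
Hamming distance: 4


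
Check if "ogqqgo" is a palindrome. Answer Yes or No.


Input string: 'ogqqgo'
Reversed: 'ogqqgo'
Compare pairs: s[0]='o' vs s[5]='o' (match), s[1]='g' vs s[4]='g' (match), s[2]='q' vs s[3]='q' (match)
Palindrome: Yes


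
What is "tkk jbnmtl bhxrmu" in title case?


Input string: 'tkk jbnmtl bhxrmu'
Operation: capitalize first letter of each word
Word transformations: 'tkk'->'Tkk', 'jbnmtl'->'Jbnmtl', 'bhxrmu'->'Bhxrmu'
Result: Tkk Jbnmtl Bhxrmu


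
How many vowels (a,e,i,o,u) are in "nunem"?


Input string: 'nunem'
Operation: count vowels (a, e, i, o, u)
Scan: s[0]='n', s[1]='u' (vowel), s[2]='n', s[3]='e' (vowel), s[4]='m'
Vowels found: 2
Result: 2


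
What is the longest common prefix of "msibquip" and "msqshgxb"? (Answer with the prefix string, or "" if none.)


String 1: 'msibquip'
String 2: 'msqshgxb'
Compare position by position:
pos 0: 'm' vs 'm' match
pos 1: 's' vs 's' match
pos 2: 'i' vs 'q' differ -> stop
Longest common prefix: "ms" (length 2)


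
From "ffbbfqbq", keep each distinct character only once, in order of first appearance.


Input: 'ffbbfqbq'
Operation: keep first occurrence of each character
Scan: s[0]='f' new -> keep; s[1]='f' seen -> skip; s[2]='b' new -> keep; s[3]='b' seen -> skip; s[4]='f' seen -> skip; s[5]='q' new -> keep; s[6]='b' seen -> skip; s[7]='q' seen -> skip
Result: fbq


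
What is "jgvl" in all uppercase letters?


Input string: 'jgvl'
Operation: convert each letter to uppercase
Mapping: 'j'->'J', 'g'->'G', 'v'->'V', 'l'->'L'
Result: JGVL


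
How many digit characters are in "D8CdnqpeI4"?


Input string: 'D8CdnqpeI4'
Operation: count digit characters (0-9)
Scan: 'D', '8'(digit), 'C', 'd', 'n', 'q', 'p', 'e', 'I', '4'(digit)
Digits found: 2
Result: 2


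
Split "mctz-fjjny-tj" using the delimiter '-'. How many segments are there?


Input string: 'mctz-fjjny-tj'
Delimiter: '-'
Split result: 'mctz', 'fjjny', 'tj'
Number of parts: 3


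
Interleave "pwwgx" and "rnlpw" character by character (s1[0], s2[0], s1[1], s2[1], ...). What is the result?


String 1: 'pwwgx'
String 2: 'rnlpw'
Operation: alternate characters
Pairs: 'p'+'r', 'w'+'n', 'w'+'l', 'g'+'p', 'x'+'w'
Result: prwnwlgpxw


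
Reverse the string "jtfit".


Input string: 'jtfit'
Operation: reverse character order
Original order: 'j' -> 't' -> 'f' -> 'i' -> 't'
Reversed order: 't' -> 'i' -> 'f' -> 't' -> 'j'
Result: tiftj


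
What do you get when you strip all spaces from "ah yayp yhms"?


Input string: 'ah yayp yhms'
Operation: remove all spaces
Words: 'ah', 'yayp', 'yhms'
Join without spaces: ahyaypyhms


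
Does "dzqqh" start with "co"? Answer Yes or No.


Input string: 'dzqqh'
Prefix to check: 'co'
First 2 characters of input: 'dz'
Match: False
Result: No


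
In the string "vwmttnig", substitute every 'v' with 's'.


Input string: 'vwmttnig'
Operation: replace 'v' with 's'
Positions of 'v': 0
After replacement: swmttnig


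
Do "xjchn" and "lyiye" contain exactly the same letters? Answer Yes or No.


String 1: 'xjchn' -> sorted: 'chjnx'
String 2: 'lyiye' -> sorted: 'eilyy'
Compare sorted forms: 'chjnx' != 'eilyy'
Anagram: No


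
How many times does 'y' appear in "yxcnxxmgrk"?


Input string: 'yxcnxxmgrk'
Target character: 'y'
Scan each position: s[0]='y'
Matches found at indices: 0
Total: 1


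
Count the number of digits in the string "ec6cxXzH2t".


Input string: 'ec6cxXzH2t'
Operation: count digit characters (0-9)
Scan: 'e', 'c', '6'(digit), 'c', 'x', 'X', 'z', 'H', '2'(digit), 't'
Digits found: 2
Result: 2


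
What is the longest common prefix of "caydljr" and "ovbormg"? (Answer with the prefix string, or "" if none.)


String 1: 'caydljr'
String 2: 'ovbormg'
Compare position by position:
pos 0: 'c' vs 'o' differ -> stop
Longest common prefix: "" (length 0)


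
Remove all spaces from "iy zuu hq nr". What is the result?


Input string: 'iy zuu hq nr'
Operation: remove all spaces
Words: 'iy', 'zuu', 'hq', 'nr'
Join without spaces: iyzuuhqnr


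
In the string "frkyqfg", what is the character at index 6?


Input string: 'frkyqfg'
Operation: get character at index 6
Index mapping: s[0]='f', s[1]='r', s[2]='k', s[3]='y', s[4]='q', s[5]='f', s[6]='g'
Result: 'g'


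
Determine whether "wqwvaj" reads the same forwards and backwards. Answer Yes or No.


Input string: 'wqwvaj'
Reversed: 'javwqw'
Compare pairs: s[0]='w' vs s[5]='j' (mismatch), s[1]='q' vs s[4]='a' (mismatch), s[2]='w' vs s[3]='v' (mismatch)
Palindrome: No


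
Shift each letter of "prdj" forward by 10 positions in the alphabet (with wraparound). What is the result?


Input: 'prdj', shift = 10
Operation: for each letter, (position + 10) mod 26
Mapping: 'p'(15+10=25)->'z', 'r'(17+10=27, 27 mod 26=1)->'b', 'd'(3+10=13)->'n', 'j'(9+10=19)->'t'
Result: zbnt


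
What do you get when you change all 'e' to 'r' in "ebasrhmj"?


Input string: 'ebasrhmj'
Operation: replace 'e' with 'r'
Positions of 'e': 0
After replacement: rbasrhmj


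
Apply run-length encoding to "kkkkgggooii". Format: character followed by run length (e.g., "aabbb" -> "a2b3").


Input: 'kkkkgggooii'
Operation: identify consecutive runs
Runs: 'kkkk' -> k4, 'ggg' -> g3, 'oo' -> o2, 'ii' -> i2
Encoded: k4g3o2i2


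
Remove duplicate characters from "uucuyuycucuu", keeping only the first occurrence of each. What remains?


Input: 'uucuyuycucuu'
Operation: keep first occurrence of each character
Scan: s[0]='u' new -> keep; s[1]='u' seen -> skip; s[2]='c' new -> keep; s[3]='u' seen -> skip; s[4]='y' new -> keep; s[5]='u' seen -> skip; s[6]='y' seen -> skip; s[7]='c' seen -> skip; s[8]='u' seen -> skip; s[9]='c' seen -> skip; s[10]='u' seen -> skip; s[11]='u' seen -> skip
Result: ucy


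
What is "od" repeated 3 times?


Input string: 'od'
Operation: repeat 3 times
Concatenation: 'od' + 'od' + 'od'
Result: ododod


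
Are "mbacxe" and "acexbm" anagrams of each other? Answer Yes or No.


String 1: 'mbacxe' -> sorted: 'abcemx'
String 2: 'acexbm' -> sorted: 'abcemx'
Compare sorted forms: 'abcemx' == 'abcemx'
Anagram: Yes


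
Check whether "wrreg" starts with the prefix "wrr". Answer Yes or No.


Input string: 'wrreg'
Prefix to check: 'wrr'
First 3 characters of input: 'wrr'
Match: True
Result: Yes


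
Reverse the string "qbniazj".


Input string: 'qbniazj'
Operation: reverse character order
Original order: 'q' -> 'b' -> 'n' -> 'i' -> 'a' -> 'z' -> 'j'
Reversed order: 'j' -> 'z' -> 'a' -> 'i' -> 'n' -> 'b' -> 'q'
Result: jzainbq


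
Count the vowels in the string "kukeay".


Input string: 'kukeay'
Operation: count vowels (a, e, i, o, u)
Scan: s[0]='k', s[1]='u' (vowel), s[2]='k', s[3]='e' (vowel), s[4]='a' (vowel), s[5]='y'
Vowels found: 3
Result: 3


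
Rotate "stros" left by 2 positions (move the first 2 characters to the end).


Input: 'stros', shift = 2
Operation: split at index 2 and swap parts
Front part s[0:2] = 'st'
Back part s[2:] = 'ros'
Rotated = back + front = 'ros' + 'st'
Result: rosst


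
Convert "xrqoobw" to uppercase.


Input string: 'xrqoobw'
Operation: convert each letter to uppercase
Mapping: 'x'->'X', 'r'->'R', 'q'->'Q', 'o'->'O', 'o'->'O', 'b'->'B', 'w'->'W'
Result: XRQOOBW


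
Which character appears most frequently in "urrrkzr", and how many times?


Input: 'urrrkzr'
Operation: tally each character
Counts: 'k':1, 'r':4, 'u':1, 'z':1
Maximum: 'r' appears 4 times


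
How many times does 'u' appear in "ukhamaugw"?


Input string: 'ukhamaugw'
Target character: 'u'
Scan each position: s[0]='u', s[6]='u'
Matches found at indices: 0, 6
Total: 2


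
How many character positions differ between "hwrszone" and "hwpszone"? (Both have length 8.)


String 1: 'hwrszone'
String 2: 'hwpszone'
Compare each position: pos 0: 'h'=='h', pos 1: 'w'=='w', pos 2: 'r'!='p', pos 3: 's'=='s', pos 4: 'z'=='z', pos 5: 'o'=='o', pos 6: 'n'=='n', pos 7: 'e'=='e'
Differing positions: 1
Hamming distance: 1


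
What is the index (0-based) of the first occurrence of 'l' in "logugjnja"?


Input string: 'logugjnja'
Target: 'l'
Scanning left to right: s[0]='l'
First match at index: 0


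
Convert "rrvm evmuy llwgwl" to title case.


Input string: 'rrvm evmuy llwgwl'
Operation: capitalize first letter of each word
Word transformations: 'rrvm'->'Rrvm', 'evmuy'->'Evmuy', 'llwgwl'->'Llwgwl'
Result: Rrvm Evmuy Llwgwl
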